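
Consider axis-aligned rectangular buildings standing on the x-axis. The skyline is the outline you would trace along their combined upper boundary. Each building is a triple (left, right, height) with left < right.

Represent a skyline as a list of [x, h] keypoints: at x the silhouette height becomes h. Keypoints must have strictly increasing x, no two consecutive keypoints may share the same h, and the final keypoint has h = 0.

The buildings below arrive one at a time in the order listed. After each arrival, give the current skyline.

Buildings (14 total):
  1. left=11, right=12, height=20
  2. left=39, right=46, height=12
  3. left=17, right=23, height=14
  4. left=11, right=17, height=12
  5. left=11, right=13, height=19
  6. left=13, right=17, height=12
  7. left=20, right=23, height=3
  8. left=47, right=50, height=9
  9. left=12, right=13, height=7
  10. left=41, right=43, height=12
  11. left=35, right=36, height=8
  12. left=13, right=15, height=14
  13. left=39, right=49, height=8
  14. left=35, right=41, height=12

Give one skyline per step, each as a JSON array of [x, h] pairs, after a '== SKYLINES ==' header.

== SKYLINES ==
[[11,20],[12,0]]
[[11,20],[12,0],[39,12],[46,0]]
[[11,20],[12,0],[17,14],[23,0],[39,12],[46,0]]
[[11,20],[12,12],[17,14],[23,0],[39,12],[46,0]]
[[11,20],[12,19],[13,12],[17,14],[23,0],[39,12],[46,0]]
[[11,20],[12,19],[13,12],[17,14],[23,0],[39,12],[46,0]]
[[11,20],[12,19],[13,12],[17,14],[23,0],[39,12],[46,0]]
[[11,20],[12,19],[13,12],[17,14],[23,0],[39,12],[46,0],[47,9],[50,0]]
[[11,20],[12,19],[13,12],[17,14],[23,0],[39,12],[46,0],[47,9],[50,0]]
[[11,20],[12,19],[13,12],[17,14],[23,0],[39,12],[46,0],[47,9],[50,0]]
[[11,20],[12,19],[13,12],[17,14],[23,0],[35,8],[36,0],[39,12],[46,0],[47,9],[50,0]]
[[11,20],[12,19],[13,14],[15,12],[17,14],[23,0],[35,8],[36,0],[39,12],[46,0],[47,9],[50,0]]
[[11,20],[12,19],[13,14],[15,12],[17,14],[23,0],[35,8],[36,0],[39,12],[46,8],[47,9],[50,0]]
[[11,20],[12,19],[13,14],[15,12],[17,14],[23,0],[35,12],[46,8],[47,9],[50,0]]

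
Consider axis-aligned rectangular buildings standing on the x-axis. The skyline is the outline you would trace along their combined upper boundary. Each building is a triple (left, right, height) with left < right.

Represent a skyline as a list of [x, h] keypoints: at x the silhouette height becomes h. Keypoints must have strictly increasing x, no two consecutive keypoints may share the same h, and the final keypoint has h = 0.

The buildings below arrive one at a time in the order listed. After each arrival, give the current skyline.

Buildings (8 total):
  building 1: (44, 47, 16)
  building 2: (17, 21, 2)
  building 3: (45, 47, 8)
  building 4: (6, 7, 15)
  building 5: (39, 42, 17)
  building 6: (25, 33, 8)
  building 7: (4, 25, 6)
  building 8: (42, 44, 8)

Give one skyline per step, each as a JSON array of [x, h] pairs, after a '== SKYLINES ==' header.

== SKYLINES ==
[[44,16],[47,0]]
[[17,2],[21,0],[44,16],[47,0]]
[[17,2],[21,0],[44,16],[47,0]]
[[6,15],[7,0],[17,2],[21,0],[44,16],[47,0]]
[[6,15],[7,0],[17,2],[21,0],[39,17],[42,0],[44,16],[47,0]]
[[6,15],[7,0],[17,2],[21,0],[25,8],[33,0],[39,17],[42,0],[44,16],[47,0]]
[[4,6],[6,15],[7,6],[25,8],[33,0],[39,17],[42,0],[44,16],[47,0]]
[[4,6],[6,15],[7,6],[25,8],[33,0],[39,17],[42,8],[44,16],[47,0]]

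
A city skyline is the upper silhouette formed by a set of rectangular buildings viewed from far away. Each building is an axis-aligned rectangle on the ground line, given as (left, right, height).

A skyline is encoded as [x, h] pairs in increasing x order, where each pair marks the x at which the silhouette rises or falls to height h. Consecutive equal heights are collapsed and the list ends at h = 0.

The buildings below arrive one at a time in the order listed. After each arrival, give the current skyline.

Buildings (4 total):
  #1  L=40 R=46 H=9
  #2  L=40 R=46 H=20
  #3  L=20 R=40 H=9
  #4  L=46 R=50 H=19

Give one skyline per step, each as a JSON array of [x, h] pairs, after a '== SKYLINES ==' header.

== SKYLINES ==
[[40,9],[46,0]]
[[40,20],[46,0]]
[[20,9],[40,20],[46,0]]
[[20,9],[40,20],[46,19],[50,0]]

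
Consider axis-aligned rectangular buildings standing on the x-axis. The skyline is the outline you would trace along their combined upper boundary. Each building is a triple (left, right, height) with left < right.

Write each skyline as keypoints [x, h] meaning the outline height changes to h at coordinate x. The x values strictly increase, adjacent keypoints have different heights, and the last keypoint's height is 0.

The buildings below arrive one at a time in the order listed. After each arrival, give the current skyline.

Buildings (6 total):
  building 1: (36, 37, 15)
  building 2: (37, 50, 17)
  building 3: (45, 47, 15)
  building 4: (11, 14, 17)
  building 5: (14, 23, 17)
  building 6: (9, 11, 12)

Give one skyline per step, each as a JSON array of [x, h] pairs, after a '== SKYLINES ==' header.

== SKYLINES ==
[[36,15],[37,0]]
[[36,15],[37,17],[50,0]]
[[36,15],[37,17],[50,0]]
[[11,17],[14,0],[36,15],[37,17],[50,0]]
[[11,17],[23,0],[36,15],[37,17],[50,0]]
[[9,12],[11,17],[23,0],[36,15],[37,17],[50,0]]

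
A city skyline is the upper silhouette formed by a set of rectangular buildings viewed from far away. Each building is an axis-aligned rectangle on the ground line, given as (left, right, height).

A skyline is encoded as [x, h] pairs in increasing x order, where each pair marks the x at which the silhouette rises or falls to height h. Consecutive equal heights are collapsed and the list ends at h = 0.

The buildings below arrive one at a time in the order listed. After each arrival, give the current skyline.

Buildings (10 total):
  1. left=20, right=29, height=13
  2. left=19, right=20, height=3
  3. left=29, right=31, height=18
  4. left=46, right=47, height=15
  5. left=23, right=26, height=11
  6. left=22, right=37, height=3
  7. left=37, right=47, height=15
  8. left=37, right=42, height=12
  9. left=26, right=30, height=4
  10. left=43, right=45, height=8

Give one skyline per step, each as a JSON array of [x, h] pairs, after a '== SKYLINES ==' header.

== SKYLINES ==
[[20,13],[29,0]]
[[19,3],[20,13],[29,0]]
[[19,3],[20,13],[29,18],[31,0]]
[[19,3],[20,13],[29,18],[31,0],[46,15],[47,0]]
[[19,3],[20,13],[29,18],[31,0],[46,15],[47,0]]
[[19,3],[20,13],[29,18],[31,3],[37,0],[46,15],[47,0]]
[[19,3],[20,13],[29,18],[31,3],[37,15],[47,0]]
[[19,3],[20,13],[29,18],[31,3],[37,15],[47,0]]
[[19,3],[20,13],[29,18],[31,3],[37,15],[47,0]]
[[19,3],[20,13],[29,18],[31,3],[37,15],[47,0]]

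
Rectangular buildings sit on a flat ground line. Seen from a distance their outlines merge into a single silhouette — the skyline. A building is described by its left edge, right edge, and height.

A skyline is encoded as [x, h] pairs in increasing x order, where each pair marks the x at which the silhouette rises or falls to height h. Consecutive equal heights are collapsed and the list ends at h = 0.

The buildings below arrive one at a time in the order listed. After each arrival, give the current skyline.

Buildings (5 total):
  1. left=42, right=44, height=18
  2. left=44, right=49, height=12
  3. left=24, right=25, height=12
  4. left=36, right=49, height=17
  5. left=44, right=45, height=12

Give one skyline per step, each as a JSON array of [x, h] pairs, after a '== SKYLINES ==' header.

== SKYLINES ==
[[42,18],[44,0]]
[[42,18],[44,12],[49,0]]
[[24,12],[25,0],[42,18],[44,12],[49,0]]
[[24,12],[25,0],[36,17],[42,18],[44,17],[49,0]]
[[24,12],[25,0],[36,17],[42,18],[44,17],[49,0]]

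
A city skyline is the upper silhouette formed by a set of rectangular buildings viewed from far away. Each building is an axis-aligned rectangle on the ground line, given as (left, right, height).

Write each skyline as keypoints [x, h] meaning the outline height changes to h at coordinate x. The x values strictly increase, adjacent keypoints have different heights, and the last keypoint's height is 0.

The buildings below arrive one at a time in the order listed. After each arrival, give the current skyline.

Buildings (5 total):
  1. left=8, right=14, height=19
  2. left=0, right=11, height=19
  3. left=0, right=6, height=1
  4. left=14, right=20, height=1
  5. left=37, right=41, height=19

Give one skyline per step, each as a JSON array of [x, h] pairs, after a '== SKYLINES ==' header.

== SKYLINES ==
[[8,19],[14,0]]
[[0,19],[14,0]]
[[0,19],[14,0]]
[[0,19],[14,1],[20,0]]
[[0,19],[14,1],[20,0],[37,19],[41,0]]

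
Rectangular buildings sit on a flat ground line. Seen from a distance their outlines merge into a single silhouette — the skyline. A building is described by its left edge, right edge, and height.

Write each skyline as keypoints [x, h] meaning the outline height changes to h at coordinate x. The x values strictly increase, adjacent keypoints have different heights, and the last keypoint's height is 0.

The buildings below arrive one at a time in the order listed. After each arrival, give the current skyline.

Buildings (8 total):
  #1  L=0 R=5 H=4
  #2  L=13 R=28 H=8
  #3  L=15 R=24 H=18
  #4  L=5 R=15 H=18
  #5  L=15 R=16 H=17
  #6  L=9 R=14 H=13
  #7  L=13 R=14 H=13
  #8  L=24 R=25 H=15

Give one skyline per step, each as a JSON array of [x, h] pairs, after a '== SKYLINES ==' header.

== SKYLINES ==
[[0,4],[5,0]]
[[0,4],[5,0],[13,8],[28,0]]
[[0,4],[5,0],[13,8],[15,18],[24,8],[28,0]]
[[0,4],[5,18],[24,8],[28,0]]
[[0,4],[5,18],[24,8],[28,0]]
[[0,4],[5,18],[24,8],[28,0]]
[[0,4],[5,18],[24,8],[28,0]]
[[0,4],[5,18],[24,15],[25,8],[28,0]]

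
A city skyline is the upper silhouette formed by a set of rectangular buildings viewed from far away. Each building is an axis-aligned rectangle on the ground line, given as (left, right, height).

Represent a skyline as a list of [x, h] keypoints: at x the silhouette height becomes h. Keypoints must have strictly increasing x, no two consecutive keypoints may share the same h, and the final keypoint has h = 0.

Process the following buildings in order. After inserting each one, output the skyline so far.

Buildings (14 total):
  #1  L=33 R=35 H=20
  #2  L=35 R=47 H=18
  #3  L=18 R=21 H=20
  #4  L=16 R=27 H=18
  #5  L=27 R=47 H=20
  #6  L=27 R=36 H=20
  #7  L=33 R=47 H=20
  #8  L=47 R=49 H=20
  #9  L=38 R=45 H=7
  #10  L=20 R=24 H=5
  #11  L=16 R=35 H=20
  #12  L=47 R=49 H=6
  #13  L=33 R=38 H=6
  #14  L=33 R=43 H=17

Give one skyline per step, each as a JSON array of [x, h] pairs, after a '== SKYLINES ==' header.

== SKYLINES ==
[[33,20],[35,0]]
[[33,20],[35,18],[47,0]]
[[18,20],[21,0],[33,20],[35,18],[47,0]]
[[16,18],[18,20],[21,18],[27,0],[33,20],[35,18],[47,0]]
[[16,18],[18,20],[21,18],[27,20],[47,0]]
[[16,18],[18,20],[21,18],[27,20],[47,0]]
[[16,18],[18,20],[21,18],[27,20],[47,0]]
[[16,18],[18,20],[21,18],[27,20],[49,0]]
[[16,18],[18,20],[21,18],[27,20],[49,0]]
[[16,18],[18,20],[21,18],[27,20],[49,0]]
[[16,20],[49,0]]
[[16,20],[49,0]]
[[16,20],[49,0]]
[[16,20],[49,0]]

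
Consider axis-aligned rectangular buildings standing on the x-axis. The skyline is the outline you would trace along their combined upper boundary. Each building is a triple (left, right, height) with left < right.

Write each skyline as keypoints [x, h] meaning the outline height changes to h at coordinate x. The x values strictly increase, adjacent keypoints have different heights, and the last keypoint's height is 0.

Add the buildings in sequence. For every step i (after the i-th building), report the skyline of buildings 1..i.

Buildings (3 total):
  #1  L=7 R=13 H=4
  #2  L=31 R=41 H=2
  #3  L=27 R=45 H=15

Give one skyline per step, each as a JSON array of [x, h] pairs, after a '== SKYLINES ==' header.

== SKYLINES ==
[[7,4],[13,0]]
[[7,4],[13,0],[31,2],[41,0]]
[[7,4],[13,0],[27,15],[45,0]]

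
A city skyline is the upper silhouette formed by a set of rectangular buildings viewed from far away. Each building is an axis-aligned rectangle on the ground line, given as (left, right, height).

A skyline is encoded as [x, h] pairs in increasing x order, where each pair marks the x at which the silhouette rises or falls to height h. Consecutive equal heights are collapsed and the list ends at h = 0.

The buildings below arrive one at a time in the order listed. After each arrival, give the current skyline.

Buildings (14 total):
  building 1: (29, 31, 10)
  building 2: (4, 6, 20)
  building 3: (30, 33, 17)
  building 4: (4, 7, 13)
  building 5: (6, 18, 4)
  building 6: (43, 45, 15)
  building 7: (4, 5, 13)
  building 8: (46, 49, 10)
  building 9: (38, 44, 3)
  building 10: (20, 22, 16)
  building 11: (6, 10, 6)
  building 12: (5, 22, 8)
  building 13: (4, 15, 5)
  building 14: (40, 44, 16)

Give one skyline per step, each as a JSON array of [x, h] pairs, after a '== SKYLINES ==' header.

== SKYLINES ==
[[29,10],[31,0]]
[[4,20],[6,0],[29,10],[31,0]]
[[4,20],[6,0],[29,10],[30,17],[33,0]]
[[4,20],[6,13],[7,0],[29,10],[30,17],[33,0]]
[[4,20],[6,13],[7,4],[18,0],[29,10],[30,17],[33,0]]
[[4,20],[6,13],[7,4],[18,0],[29,10],[30,17],[33,0],[43,15],[45,0]]
[[4,20],[6,13],[7,4],[18,0],[29,10],[30,17],[33,0],[43,15],[45,0]]
[[4,20],[6,13],[7,4],[18,0],[29,10],[30,17],[33,0],[43,15],[45,0],[46,10],[49,0]]
[[4,20],[6,13],[7,4],[18,0],[29,10],[30,17],[33,0],[38,3],[43,15],[45,0],[46,10],[49,0]]
[[4,20],[6,13],[7,4],[18,0],[20,16],[22,0],[29,10],[30,17],[33,0],[38,3],[43,15],[45,0],[46,10],[49,0]]
[[4,20],[6,13],[7,6],[10,4],[18,0],[20,16],[22,0],[29,10],[30,17],[33,0],[38,3],[43,15],[45,0],[46,10],[49,0]]
[[4,20],[6,13],[7,8],[20,16],[22,0],[29,10],[30,17],[33,0],[38,3],[43,15],[45,0],[46,10],[49,0]]
[[4,20],[6,13],[7,8],[20,16],[22,0],[29,10],[30,17],[33,0],[38,3],[43,15],[45,0],[46,10],[49,0]]
[[4,20],[6,13],[7,8],[20,16],[22,0],[29,10],[30,17],[33,0],[38,3],[40,16],[44,15],[45,0],[46,10],[49,0]]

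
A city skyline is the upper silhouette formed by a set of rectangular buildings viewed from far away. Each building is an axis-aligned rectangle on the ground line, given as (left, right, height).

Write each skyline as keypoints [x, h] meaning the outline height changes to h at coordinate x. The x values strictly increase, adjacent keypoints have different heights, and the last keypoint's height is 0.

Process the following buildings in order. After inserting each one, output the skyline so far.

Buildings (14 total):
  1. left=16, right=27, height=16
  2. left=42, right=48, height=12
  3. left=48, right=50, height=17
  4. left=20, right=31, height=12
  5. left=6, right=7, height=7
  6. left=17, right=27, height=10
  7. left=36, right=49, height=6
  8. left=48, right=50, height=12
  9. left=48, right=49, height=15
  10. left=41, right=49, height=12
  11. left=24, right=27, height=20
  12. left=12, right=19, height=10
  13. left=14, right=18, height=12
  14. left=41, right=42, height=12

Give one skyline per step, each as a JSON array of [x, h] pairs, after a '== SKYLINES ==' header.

== SKYLINES ==
[[16,16],[27,0]]
[[16,16],[27,0],[42,12],[48,0]]
[[16,16],[27,0],[42,12],[48,17],[50,0]]
[[16,16],[27,12],[31,0],[42,12],[48,17],[50,0]]
[[6,7],[7,0],[16,16],[27,12],[31,0],[42,12],[48,17],[50,0]]
[[6,7],[7,0],[16,16],[27,12],[31,0],[42,12],[48,17],[50,0]]
[[6,7],[7,0],[16,16],[27,12],[31,0],[36,6],[42,12],[48,17],[50,0]]
[[6,7],[7,0],[16,16],[27,12],[31,0],[36,6],[42,12],[48,17],[50,0]]
[[6,7],[7,0],[16,16],[27,12],[31,0],[36,6],[42,12],[48,17],[50,0]]
[[6,7],[7,0],[16,16],[27,12],[31,0],[36,6],[41,12],[48,17],[50,0]]
[[6,7],[7,0],[16,16],[24,20],[27,12],[31,0],[36,6],[41,12],[48,17],[50,0]]
[[6,7],[7,0],[12,10],[16,16],[24,20],[27,12],[31,0],[36,6],[41,12],[48,17],[50,0]]
[[6,7],[7,0],[12,10],[14,12],[16,16],[24,20],[27,12],[31,0],[36,6],[41,12],[48,17],[50,0]]
[[6,7],[7,0],[12,10],[14,12],[16,16],[24,20],[27,12],[31,0],[36,6],[41,12],[48,17],[50,0]]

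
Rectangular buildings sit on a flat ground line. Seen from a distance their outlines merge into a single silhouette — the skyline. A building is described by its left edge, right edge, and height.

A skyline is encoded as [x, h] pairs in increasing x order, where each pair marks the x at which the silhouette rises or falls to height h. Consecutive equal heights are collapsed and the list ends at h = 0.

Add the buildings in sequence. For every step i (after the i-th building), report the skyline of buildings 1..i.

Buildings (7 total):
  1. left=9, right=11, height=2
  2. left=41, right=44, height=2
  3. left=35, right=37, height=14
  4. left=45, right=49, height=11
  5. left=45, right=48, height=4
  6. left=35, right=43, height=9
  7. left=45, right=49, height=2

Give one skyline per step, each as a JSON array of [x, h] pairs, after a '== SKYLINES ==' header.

== SKYLINES ==
[[9,2],[11,0]]
[[9,2],[11,0],[41,2],[44,0]]
[[9,2],[11,0],[35,14],[37,0],[41,2],[44,0]]
[[9,2],[11,0],[35,14],[37,0],[41,2],[44,0],[45,11],[49,0]]
[[9,2],[11,0],[35,14],[37,0],[41,2],[44,0],[45,11],[49,0]]
[[9,2],[11,0],[35,14],[37,9],[43,2],[44,0],[45,11],[49,0]]
[[9,2],[11,0],[35,14],[37,9],[43,2],[44,0],[45,11],[49,0]]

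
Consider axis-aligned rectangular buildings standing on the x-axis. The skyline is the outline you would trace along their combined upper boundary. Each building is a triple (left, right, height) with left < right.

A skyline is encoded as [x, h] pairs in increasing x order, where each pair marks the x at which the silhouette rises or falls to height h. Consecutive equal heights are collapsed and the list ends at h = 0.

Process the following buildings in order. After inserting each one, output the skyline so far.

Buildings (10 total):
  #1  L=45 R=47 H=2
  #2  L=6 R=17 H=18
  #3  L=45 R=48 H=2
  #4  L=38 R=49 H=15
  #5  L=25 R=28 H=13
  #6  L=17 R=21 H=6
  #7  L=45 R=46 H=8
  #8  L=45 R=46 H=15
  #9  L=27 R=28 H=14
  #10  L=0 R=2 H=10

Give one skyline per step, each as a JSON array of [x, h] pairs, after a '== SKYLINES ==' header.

== SKYLINES ==
[[45,2],[47,0]]
[[6,18],[17,0],[45,2],[47,0]]
[[6,18],[17,0],[45,2],[48,0]]
[[6,18],[17,0],[38,15],[49,0]]
[[6,18],[17,0],[25,13],[28,0],[38,15],[49,0]]
[[6,18],[17,6],[21,0],[25,13],[28,0],[38,15],[49,0]]
[[6,18],[17,6],[21,0],[25,13],[28,0],[38,15],[49,0]]
[[6,18],[17,6],[21,0],[25,13],[28,0],[38,15],[49,0]]
[[6,18],[17,6],[21,0],[25,13],[27,14],[28,0],[38,15],[49,0]]
[[0,10],[2,0],[6,18],[17,6],[21,0],[25,13],[27,14],[28,0],[38,15],[49,0]]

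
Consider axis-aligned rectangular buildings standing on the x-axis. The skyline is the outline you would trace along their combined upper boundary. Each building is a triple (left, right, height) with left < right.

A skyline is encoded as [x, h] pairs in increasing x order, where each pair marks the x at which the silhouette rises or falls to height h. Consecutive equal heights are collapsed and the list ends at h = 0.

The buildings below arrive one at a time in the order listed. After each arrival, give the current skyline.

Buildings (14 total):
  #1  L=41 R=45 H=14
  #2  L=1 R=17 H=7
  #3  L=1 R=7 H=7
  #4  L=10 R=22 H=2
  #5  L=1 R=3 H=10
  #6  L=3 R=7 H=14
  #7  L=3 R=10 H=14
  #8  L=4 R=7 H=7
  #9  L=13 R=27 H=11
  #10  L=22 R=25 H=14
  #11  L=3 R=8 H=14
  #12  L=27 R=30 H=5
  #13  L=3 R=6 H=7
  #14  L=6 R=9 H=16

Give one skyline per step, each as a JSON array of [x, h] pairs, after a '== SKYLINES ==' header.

== SKYLINES ==
[[41,14],[45,0]]
[[1,7],[17,0],[41,14],[45,0]]
[[1,7],[17,0],[41,14],[45,0]]
[[1,7],[17,2],[22,0],[41,14],[45,0]]
[[1,10],[3,7],[17,2],[22,0],[41,14],[45,0]]
[[1,10],[3,14],[7,7],[17,2],[22,0],[41,14],[45,0]]
[[1,10],[3,14],[10,7],[17,2],[22,0],[41,14],[45,0]]
[[1,10],[3,14],[10,7],[17,2],[22,0],[41,14],[45,0]]
[[1,10],[3,14],[10,7],[13,11],[27,0],[41,14],[45,0]]
[[1,10],[3,14],[10,7],[13,11],[22,14],[25,11],[27,0],[41,14],[45,0]]
[[1,10],[3,14],[10,7],[13,11],[22,14],[25,11],[27,0],[41,14],[45,0]]
[[1,10],[3,14],[10,7],[13,11],[22,14],[25,11],[27,5],[30,0],[41,14],[45,0]]
[[1,10],[3,14],[10,7],[13,11],[22,14],[25,11],[27,5],[30,0],[41,14],[45,0]]
[[1,10],[3,14],[6,16],[9,14],[10,7],[13,11],[22,14],[25,11],[27,5],[30,0],[41,14],[45,0]]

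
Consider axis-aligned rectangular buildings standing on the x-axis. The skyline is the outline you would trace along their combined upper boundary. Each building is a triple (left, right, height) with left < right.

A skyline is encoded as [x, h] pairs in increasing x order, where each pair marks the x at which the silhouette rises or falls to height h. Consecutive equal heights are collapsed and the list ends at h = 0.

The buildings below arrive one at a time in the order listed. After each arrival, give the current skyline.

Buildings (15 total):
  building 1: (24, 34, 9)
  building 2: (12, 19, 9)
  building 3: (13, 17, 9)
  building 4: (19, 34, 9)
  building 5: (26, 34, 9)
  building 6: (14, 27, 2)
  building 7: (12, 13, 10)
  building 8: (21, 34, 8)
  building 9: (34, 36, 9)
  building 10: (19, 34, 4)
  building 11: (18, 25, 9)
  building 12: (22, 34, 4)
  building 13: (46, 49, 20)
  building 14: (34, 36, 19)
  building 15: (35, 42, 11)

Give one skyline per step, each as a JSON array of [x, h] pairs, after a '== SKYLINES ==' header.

== SKYLINES ==
[[24,9],[34,0]]
[[12,9],[19,0],[24,9],[34,0]]
[[12,9],[19,0],[24,9],[34,0]]
[[12,9],[34,0]]
[[12,9],[34,0]]
[[12,9],[34,0]]
[[12,10],[13,9],[34,0]]
[[12,10],[13,9],[34,0]]
[[12,10],[13,9],[36,0]]
[[12,10],[13,9],[36,0]]
[[12,10],[13,9],[36,0]]
[[12,10],[13,9],[36,0]]
[[12,10],[13,9],[36,0],[46,20],[49,0]]
[[12,10],[13,9],[34,19],[36,0],[46,20],[49,0]]
[[12,10],[13,9],[34,19],[36,11],[42,0],[46,20],[49,0]]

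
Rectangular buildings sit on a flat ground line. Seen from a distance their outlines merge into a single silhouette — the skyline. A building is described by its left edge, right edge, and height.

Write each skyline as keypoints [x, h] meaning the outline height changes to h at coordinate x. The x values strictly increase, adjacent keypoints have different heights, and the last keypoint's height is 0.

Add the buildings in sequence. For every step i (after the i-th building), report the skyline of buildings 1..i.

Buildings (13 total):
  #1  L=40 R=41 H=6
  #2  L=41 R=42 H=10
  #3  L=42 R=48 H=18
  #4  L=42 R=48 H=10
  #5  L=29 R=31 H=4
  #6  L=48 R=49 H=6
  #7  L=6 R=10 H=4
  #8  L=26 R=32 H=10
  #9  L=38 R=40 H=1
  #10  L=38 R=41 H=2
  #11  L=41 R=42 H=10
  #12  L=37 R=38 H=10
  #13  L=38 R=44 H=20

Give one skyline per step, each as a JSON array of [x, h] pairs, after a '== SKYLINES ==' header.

== SKYLINES ==
[[40,6],[41,0]]
[[40,6],[41,10],[42,0]]
[[40,6],[41,10],[42,18],[48,0]]
[[40,6],[41,10],[42,18],[48,0]]
[[29,4],[31,0],[40,6],[41,10],[42,18],[48,0]]
[[29,4],[31,0],[40,6],[41,10],[42,18],[48,6],[49,0]]
[[6,4],[10,0],[29,4],[31,0],[40,6],[41,10],[42,18],[48,6],[49,0]]
[[6,4],[10,0],[26,10],[32,0],[40,6],[41,10],[42,18],[48,6],[49,0]]
[[6,4],[10,0],[26,10],[32,0],[38,1],[40,6],[41,10],[42,18],[48,6],[49,0]]
[[6,4],[10,0],[26,10],[32,0],[38,2],[40,6],[41,10],[42,18],[48,6],[49,0]]
[[6,4],[10,0],[26,10],[32,0],[38,2],[40,6],[41,10],[42,18],[48,6],[49,0]]
[[6,4],[10,0],[26,10],[32,0],[37,10],[38,2],[40,6],[41,10],[42,18],[48,6],[49,0]]
[[6,4],[10,0],[26,10],[32,0],[37,10],[38,20],[44,18],[48,6],[49,0]]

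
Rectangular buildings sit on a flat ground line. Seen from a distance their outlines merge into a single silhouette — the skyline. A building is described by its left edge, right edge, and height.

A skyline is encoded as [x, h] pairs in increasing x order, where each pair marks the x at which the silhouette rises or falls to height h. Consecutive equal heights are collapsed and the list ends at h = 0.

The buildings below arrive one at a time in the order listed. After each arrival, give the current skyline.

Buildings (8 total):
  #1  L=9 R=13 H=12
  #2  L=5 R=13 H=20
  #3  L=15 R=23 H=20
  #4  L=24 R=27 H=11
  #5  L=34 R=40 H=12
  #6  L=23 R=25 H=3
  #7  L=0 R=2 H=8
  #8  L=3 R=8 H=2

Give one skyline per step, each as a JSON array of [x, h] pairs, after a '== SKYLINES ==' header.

== SKYLINES ==
[[9,12],[13,0]]
[[5,20],[13,0]]
[[5,20],[13,0],[15,20],[23,0]]
[[5,20],[13,0],[15,20],[23,0],[24,11],[27,0]]
[[5,20],[13,0],[15,20],[23,0],[24,11],[27,0],[34,12],[40,0]]
[[5,20],[13,0],[15,20],[23,3],[24,11],[27,0],[34,12],[40,0]]
[[0,8],[2,0],[5,20],[13,0],[15,20],[23,3],[24,11],[27,0],[34,12],[40,0]]
[[0,8],[2,0],[3,2],[5,20],[13,0],[15,20],[23,3],[24,11],[27,0],[34,12],[40,0]]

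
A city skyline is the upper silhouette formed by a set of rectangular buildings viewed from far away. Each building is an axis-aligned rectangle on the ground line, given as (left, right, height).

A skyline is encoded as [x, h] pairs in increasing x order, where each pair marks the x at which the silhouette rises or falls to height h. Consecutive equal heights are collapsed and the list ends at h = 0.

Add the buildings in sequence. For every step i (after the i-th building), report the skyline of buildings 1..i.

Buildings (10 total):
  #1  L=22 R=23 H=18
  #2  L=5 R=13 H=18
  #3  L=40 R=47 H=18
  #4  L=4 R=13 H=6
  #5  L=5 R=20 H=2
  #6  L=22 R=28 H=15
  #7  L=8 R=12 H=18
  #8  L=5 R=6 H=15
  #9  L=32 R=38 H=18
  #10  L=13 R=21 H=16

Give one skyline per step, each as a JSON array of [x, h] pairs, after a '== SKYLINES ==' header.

== SKYLINES ==
[[22,18],[23,0]]
[[5,18],[13,0],[22,18],[23,0]]
[[5,18],[13,0],[22,18],[23,0],[40,18],[47,0]]
[[4,6],[5,18],[13,0],[22,18],[23,0],[40,18],[47,0]]
[[4,6],[5,18],[13,2],[20,0],[22,18],[23,0],[40,18],[47,0]]
[[4,6],[5,18],[13,2],[20,0],[22,18],[23,15],[28,0],[40,18],[47,0]]
[[4,6],[5,18],[13,2],[20,0],[22,18],[23,15],[28,0],[40,18],[47,0]]
[[4,6],[5,18],[13,2],[20,0],[22,18],[23,15],[28,0],[40,18],[47,0]]
[[4,6],[5,18],[13,2],[20,0],[22,18],[23,15],[28,0],[32,18],[38,0],[40,18],[47,0]]
[[4,6],[5,18],[13,16],[21,0],[22,18],[23,15],[28,0],[32,18],[38,0],[40,18],[47,0]]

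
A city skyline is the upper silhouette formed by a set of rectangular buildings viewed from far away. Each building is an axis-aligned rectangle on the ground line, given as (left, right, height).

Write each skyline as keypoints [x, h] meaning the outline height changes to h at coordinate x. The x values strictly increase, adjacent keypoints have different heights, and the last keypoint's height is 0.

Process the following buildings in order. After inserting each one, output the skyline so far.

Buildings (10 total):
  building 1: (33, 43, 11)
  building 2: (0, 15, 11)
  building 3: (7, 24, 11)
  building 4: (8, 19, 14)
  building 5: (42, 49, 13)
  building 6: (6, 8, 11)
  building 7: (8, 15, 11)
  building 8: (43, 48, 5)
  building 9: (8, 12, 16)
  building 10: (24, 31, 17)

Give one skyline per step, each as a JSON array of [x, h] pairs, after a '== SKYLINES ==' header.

== SKYLINES ==
[[33,11],[43,0]]
[[0,11],[15,0],[33,11],[43,0]]
[[0,11],[24,0],[33,11],[43,0]]
[[0,11],[8,14],[19,11],[24,0],[33,11],[43,0]]
[[0,11],[8,14],[19,11],[24,0],[33,11],[42,13],[49,0]]
[[0,11],[8,14],[19,11],[24,0],[33,11],[42,13],[49,0]]
[[0,11],[8,14],[19,11],[24,0],[33,11],[42,13],[49,0]]
[[0,11],[8,14],[19,11],[24,0],[33,11],[42,13],[49,0]]
[[0,11],[8,16],[12,14],[19,11],[24,0],[33,11],[42,13],[49,0]]
[[0,11],[8,16],[12,14],[19,11],[24,17],[31,0],[33,11],[42,13],[49,0]]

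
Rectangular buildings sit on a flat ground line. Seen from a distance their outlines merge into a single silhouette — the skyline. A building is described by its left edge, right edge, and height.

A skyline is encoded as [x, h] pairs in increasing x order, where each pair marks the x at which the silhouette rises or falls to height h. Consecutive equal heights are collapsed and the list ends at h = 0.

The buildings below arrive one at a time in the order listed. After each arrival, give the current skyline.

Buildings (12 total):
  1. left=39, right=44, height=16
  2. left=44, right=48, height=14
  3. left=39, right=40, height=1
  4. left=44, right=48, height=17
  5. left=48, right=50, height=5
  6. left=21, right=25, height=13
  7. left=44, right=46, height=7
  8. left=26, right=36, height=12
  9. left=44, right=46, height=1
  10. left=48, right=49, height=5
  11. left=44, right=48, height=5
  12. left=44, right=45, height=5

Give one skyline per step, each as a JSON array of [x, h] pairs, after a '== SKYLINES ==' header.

== SKYLINES ==
[[39,16],[44,0]]
[[39,16],[44,14],[48,0]]
[[39,16],[44,14],[48,0]]
[[39,16],[44,17],[48,0]]
[[39,16],[44,17],[48,5],[50,0]]
[[21,13],[25,0],[39,16],[44,17],[48,5],[50,0]]
[[21,13],[25,0],[39,16],[44,17],[48,5],[50,0]]
[[21,13],[25,0],[26,12],[36,0],[39,16],[44,17],[48,5],[50,0]]
[[21,13],[25,0],[26,12],[36,0],[39,16],[44,17],[48,5],[50,0]]
[[21,13],[25,0],[26,12],[36,0],[39,16],[44,17],[48,5],[50,0]]
[[21,13],[25,0],[26,12],[36,0],[39,16],[44,17],[48,5],[50,0]]
[[21,13],[25,0],[26,12],[36,0],[39,16],[44,17],[48,5],[50,0]]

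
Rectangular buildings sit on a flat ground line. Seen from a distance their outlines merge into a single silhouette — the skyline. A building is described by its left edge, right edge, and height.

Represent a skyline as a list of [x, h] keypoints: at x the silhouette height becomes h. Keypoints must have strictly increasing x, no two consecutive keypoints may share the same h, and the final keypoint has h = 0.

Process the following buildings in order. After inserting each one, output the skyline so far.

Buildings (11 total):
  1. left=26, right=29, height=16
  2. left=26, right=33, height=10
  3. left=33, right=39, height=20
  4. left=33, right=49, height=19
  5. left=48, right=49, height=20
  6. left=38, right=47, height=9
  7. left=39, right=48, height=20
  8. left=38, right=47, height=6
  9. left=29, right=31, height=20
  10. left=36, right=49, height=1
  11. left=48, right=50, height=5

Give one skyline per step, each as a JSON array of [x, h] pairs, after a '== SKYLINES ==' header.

== SKYLINES ==
[[26,16],[29,0]]
[[26,16],[29,10],[33,0]]
[[26,16],[29,10],[33,20],[39,0]]
[[26,16],[29,10],[33,20],[39,19],[49,0]]
[[26,16],[29,10],[33,20],[39,19],[48,20],[49,0]]
[[26,16],[29,10],[33,20],[39,19],[48,20],[49,0]]
[[26,16],[29,10],[33,20],[49,0]]
[[26,16],[29,10],[33,20],[49,0]]
[[26,16],[29,20],[31,10],[33,20],[49,0]]
[[26,16],[29,20],[31,10],[33,20],[49,0]]
[[26,16],[29,20],[31,10],[33,20],[49,5],[50,0]]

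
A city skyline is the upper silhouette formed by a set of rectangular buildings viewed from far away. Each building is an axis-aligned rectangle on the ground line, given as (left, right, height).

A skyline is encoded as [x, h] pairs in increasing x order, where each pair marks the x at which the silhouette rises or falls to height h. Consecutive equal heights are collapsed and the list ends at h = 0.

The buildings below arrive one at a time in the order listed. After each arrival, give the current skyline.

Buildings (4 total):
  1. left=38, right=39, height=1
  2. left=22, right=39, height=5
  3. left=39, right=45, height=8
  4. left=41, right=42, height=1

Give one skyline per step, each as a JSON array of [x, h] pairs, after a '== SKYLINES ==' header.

== SKYLINES ==
[[38,1],[39,0]]
[[22,5],[39,0]]
[[22,5],[39,8],[45,0]]
[[22,5],[39,8],[45,0]]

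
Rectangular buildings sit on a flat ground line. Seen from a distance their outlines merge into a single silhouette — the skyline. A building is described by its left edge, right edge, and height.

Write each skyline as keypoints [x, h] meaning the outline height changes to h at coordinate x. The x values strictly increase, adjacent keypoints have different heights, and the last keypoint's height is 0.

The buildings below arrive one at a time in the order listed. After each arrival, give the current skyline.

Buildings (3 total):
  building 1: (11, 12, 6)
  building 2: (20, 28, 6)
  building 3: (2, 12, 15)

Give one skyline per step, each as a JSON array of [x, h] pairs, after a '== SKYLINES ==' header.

== SKYLINES ==
[[11,6],[12,0]]
[[11,6],[12,0],[20,6],[28,0]]
[[2,15],[12,0],[20,6],[28,0]]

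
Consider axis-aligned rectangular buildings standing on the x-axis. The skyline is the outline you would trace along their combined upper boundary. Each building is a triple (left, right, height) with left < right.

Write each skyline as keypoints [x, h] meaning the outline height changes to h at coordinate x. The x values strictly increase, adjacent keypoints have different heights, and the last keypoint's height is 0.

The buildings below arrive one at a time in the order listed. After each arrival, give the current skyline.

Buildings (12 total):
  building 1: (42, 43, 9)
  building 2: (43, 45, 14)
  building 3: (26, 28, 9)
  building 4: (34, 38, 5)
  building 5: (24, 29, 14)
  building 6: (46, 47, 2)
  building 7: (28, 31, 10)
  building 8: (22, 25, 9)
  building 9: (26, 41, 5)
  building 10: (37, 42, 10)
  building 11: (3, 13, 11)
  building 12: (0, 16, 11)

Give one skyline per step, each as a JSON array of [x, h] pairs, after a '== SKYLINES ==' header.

== SKYLINES ==
[[42,9],[43,0]]
[[42,9],[43,14],[45,0]]
[[26,9],[28,0],[42,9],[43,14],[45,0]]
[[26,9],[28,0],[34,5],[38,0],[42,9],[43,14],[45,0]]
[[24,14],[29,0],[34,5],[38,0],[42,9],[43,14],[45,0]]
[[24,14],[29,0],[34,5],[38,0],[42,9],[43,14],[45,0],[46,2],[47,0]]
[[24,14],[29,10],[31,0],[34,5],[38,0],[42,9],[43,14],[45,0],[46,2],[47,0]]
[[22,9],[24,14],[29,10],[31,0],[34,5],[38,0],[42,9],[43,14],[45,0],[46,2],[47,0]]
[[22,9],[24,14],[29,10],[31,5],[41,0],[42,9],[43,14],[45,0],[46,2],[47,0]]
[[22,9],[24,14],[29,10],[31,5],[37,10],[42,9],[43,14],[45,0],[46,2],[47,0]]
[[3,11],[13,0],[22,9],[24,14],[29,10],[31,5],[37,10],[42,9],[43,14],[45,0],[46,2],[47,0]]
[[0,11],[16,0],[22,9],[24,14],[29,10],[31,5],[37,10],[42,9],[43,14],[45,0],[46,2],[47,0]]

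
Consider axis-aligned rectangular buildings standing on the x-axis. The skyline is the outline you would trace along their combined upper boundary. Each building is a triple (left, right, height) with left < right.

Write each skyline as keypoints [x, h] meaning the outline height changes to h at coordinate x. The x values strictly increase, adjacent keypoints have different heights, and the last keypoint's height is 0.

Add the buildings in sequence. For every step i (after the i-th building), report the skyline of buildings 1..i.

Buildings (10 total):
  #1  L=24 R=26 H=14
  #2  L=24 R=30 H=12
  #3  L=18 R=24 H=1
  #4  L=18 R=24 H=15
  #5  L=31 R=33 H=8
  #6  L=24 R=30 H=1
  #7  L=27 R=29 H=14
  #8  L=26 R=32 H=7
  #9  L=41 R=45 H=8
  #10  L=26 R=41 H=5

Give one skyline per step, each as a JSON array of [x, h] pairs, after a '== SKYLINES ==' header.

== SKYLINES ==
[[24,14],[26,0]]
[[24,14],[26,12],[30,0]]
[[18,1],[24,14],[26,12],[30,0]]
[[18,15],[24,14],[26,12],[30,0]]
[[18,15],[24,14],[26,12],[30,0],[31,8],[33,0]]
[[18,15],[24,14],[26,12],[30,0],[31,8],[33,0]]
[[18,15],[24,14],[26,12],[27,14],[29,12],[30,0],[31,8],[33,0]]
[[18,15],[24,14],[26,12],[27,14],[29,12],[30,7],[31,8],[33,0]]
[[18,15],[24,14],[26,12],[27,14],[29,12],[30,7],[31,8],[33,0],[41,8],[45,0]]
[[18,15],[24,14],[26,12],[27,14],[29,12],[30,7],[31,8],[33,5],[41,8],[45,0]]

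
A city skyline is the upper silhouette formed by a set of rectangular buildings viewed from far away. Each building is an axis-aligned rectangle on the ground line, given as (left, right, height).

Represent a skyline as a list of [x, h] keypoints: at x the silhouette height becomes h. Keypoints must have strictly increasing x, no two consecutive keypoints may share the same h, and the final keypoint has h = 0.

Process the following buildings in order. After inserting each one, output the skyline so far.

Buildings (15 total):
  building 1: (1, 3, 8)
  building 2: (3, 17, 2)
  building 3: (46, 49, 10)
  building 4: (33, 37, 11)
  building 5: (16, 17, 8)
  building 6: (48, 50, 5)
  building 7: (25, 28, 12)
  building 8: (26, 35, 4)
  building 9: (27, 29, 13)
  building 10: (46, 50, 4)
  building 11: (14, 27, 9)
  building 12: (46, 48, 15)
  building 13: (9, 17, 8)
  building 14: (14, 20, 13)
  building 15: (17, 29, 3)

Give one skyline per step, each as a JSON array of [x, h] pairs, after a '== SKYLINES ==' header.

== SKYLINES ==
[[1,8],[3,0]]
[[1,8],[3,2],[17,0]]
[[1,8],[3,2],[17,0],[46,10],[49,0]]
[[1,8],[3,2],[17,0],[33,11],[37,0],[46,10],[49,0]]
[[1,8],[3,2],[16,8],[17,0],[33,11],[37,0],[46,10],[49,0]]
[[1,8],[3,2],[16,8],[17,0],[33,11],[37,0],[46,10],[49,5],[50,0]]
[[1,8],[3,2],[16,8],[17,0],[25,12],[28,0],[33,11],[37,0],[46,10],[49,5],[50,0]]
[[1,8],[3,2],[16,8],[17,0],[25,12],[28,4],[33,11],[37,0],[46,10],[49,5],[50,0]]
[[1,8],[3,2],[16,8],[17,0],[25,12],[27,13],[29,4],[33,11],[37,0],[46,10],[49,5],[50,0]]
[[1,8],[3,2],[16,8],[17,0],[25,12],[27,13],[29,4],[33,11],[37,0],[46,10],[49,5],[50,0]]
[[1,8],[3,2],[14,9],[25,12],[27,13],[29,4],[33,11],[37,0],[46,10],[49,5],[50,0]]
[[1,8],[3,2],[14,9],[25,12],[27,13],[29,4],[33,11],[37,0],[46,15],[48,10],[49,5],[50,0]]
[[1,8],[3,2],[9,8],[14,9],[25,12],[27,13],[29,4],[33,11],[37,0],[46,15],[48,10],[49,5],[50,0]]
[[1,8],[3,2],[9,8],[14,13],[20,9],[25,12],[27,13],[29,4],[33,11],[37,0],[46,15],[48,10],[49,5],[50,0]]
[[1,8],[3,2],[9,8],[14,13],[20,9],[25,12],[27,13],[29,4],[33,11],[37,0],[46,15],[48,10],[49,5],[50,0]]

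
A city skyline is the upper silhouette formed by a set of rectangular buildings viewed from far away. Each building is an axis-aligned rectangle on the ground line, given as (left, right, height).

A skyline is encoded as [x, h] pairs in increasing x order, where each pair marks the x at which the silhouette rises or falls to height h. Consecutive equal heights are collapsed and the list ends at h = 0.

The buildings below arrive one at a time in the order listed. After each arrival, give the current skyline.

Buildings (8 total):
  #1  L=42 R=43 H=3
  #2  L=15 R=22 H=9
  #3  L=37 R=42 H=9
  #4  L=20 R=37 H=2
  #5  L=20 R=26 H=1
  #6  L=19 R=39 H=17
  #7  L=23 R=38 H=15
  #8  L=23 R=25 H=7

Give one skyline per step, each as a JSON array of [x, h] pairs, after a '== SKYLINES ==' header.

== SKYLINES ==
[[42,3],[43,0]]
[[15,9],[22,0],[42,3],[43,0]]
[[15,9],[22,0],[37,9],[42,3],[43,0]]
[[15,9],[22,2],[37,9],[42,3],[43,0]]
[[15,9],[22,2],[37,9],[42,3],[43,0]]
[[15,9],[19,17],[39,9],[42,3],[43,0]]
[[15,9],[19,17],[39,9],[42,3],[43,0]]
[[15,9],[19,17],[39,9],[42,3],[43,0]]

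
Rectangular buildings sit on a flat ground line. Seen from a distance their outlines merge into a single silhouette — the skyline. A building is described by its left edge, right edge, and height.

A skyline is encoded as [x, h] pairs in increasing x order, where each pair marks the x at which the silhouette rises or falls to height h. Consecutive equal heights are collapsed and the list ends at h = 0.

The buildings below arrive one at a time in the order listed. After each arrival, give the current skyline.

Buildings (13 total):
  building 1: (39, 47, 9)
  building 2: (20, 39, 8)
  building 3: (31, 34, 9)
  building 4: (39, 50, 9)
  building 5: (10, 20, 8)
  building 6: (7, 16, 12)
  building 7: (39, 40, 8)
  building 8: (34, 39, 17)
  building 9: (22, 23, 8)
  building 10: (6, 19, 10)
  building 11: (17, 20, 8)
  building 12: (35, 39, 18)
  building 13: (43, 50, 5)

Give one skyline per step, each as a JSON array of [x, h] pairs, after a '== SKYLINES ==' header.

== SKYLINES ==
[[39,9],[47,0]]
[[20,8],[39,9],[47,0]]
[[20,8],[31,9],[34,8],[39,9],[47,0]]
[[20,8],[31,9],[34,8],[39,9],[50,0]]
[[10,8],[31,9],[34,8],[39,9],[50,0]]
[[7,12],[16,8],[31,9],[34,8],[39,9],[50,0]]
[[7,12],[16,8],[31,9],[34,8],[39,9],[50,0]]
[[7,12],[16,8],[31,9],[34,17],[39,9],[50,0]]
[[7,12],[16,8],[31,9],[34,17],[39,9],[50,0]]
[[6,10],[7,12],[16,10],[19,8],[31,9],[34,17],[39,9],[50,0]]
[[6,10],[7,12],[16,10],[19,8],[31,9],[34,17],[39,9],[50,0]]
[[6,10],[7,12],[16,10],[19,8],[31,9],[34,17],[35,18],[39,9],[50,0]]
[[6,10],[7,12],[16,10],[19,8],[31,9],[34,17],[35,18],[39,9],[50,0]]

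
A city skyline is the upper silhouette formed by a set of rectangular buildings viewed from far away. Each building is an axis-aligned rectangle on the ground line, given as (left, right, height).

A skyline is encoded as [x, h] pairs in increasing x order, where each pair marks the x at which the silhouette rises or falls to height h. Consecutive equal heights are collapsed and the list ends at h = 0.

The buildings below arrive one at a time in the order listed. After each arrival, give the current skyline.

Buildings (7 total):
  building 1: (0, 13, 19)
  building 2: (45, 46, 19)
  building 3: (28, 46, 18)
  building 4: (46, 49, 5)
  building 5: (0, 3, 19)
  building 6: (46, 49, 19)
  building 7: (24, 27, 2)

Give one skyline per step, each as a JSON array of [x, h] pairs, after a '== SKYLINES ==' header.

== SKYLINES ==
[[0,19],[13,0]]
[[0,19],[13,0],[45,19],[46,0]]
[[0,19],[13,0],[28,18],[45,19],[46,0]]
[[0,19],[13,0],[28,18],[45,19],[46,5],[49,0]]
[[0,19],[13,0],[28,18],[45,19],[46,5],[49,0]]
[[0,19],[13,0],[28,18],[45,19],[49,0]]
[[0,19],[13,0],[24,2],[27,0],[28,18],[45,19],[49,0]]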